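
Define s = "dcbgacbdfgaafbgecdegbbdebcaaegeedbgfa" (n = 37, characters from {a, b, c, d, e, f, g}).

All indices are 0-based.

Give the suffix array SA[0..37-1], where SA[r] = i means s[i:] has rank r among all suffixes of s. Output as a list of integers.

rank | idx | suffix
   0 |  36 | a
   1 |  26 | aaegeedbgfa
   2 |  10 | aafbgecdegbbdebcaaegeedbgfa
   3 |   4 | acbdfgaafbgecdegbbdebcaaegeedbgfa
   4 |  27 | aegeedbgfa
   5 |  11 | afbgecdegbbdebcaaegeedbgfa
   6 |  20 | bbdebcaaegeedbgfa
   7 |  24 | bcaaegeedbgfa
   8 |  21 | bdebcaaegeedbgfa
   9 |   6 | bdfgaafbgecdegbbdebcaaegeedbgfa
  10 |   2 | bgacbdfgaafbgecdegbbdebcaaegeedbgfa
  11 |  13 | bgecdegbbdebcaaegeedbgfa
  12 |  33 | bgfa
  13 |  25 | caaegeedbgfa
  14 |   5 | cbdfgaafbgecdegbbdebcaaegeedbgfa
  15 |   1 | cbgacbdfgaafbgecdegbbdebcaaegeedbgfa
  16 |  16 | cdegbbdebcaaegeedbgfa
  17 |  32 | dbgfa
  18 |   0 | dcbgacbdfgaafbgecdegbbdebcaaegeedbgfa
  19 |  22 | debcaaegeedbgfa
  20 |  17 | degbbdebcaaegeedbgfa
  21 |   7 | dfgaafbgecdegbbdebcaaegeedbgfa
  22 |  23 | ebcaaegeedbgfa
  23 |  15 | ecdegbbdebcaaegeedbgfa
  24 |  31 | edbgfa
  25 |  30 | eedbgfa
  26 |  18 | egbbdebcaaegeedbgfa
  27 |  28 | egeedbgfa
  28 |  35 | fa
  29 |  12 | fbgecdegbbdebcaaegeedbgfa
  30 |   8 | fgaafbgecdegbbdebcaaegeedbgfa
  31 |   9 | gaafbgecdegbbdebcaaegeedbgfa
  32 |   3 | gacbdfgaafbgecdegbbdebcaaegeedbgfa
  33 |  19 | gbbdebcaaegeedbgfa
  34 |  14 | gecdegbbdebcaaegeedbgfa
  35 |  29 | geedbgfa
  36 |  34 | gfa

[36, 26, 10, 4, 27, 11, 20, 24, 21, 6, 2, 13, 33, 25, 5, 1, 16, 32, 0, 22, 17, 7, 23, 15, 31, 30, 18, 28, 35, 12, 8, 9, 3, 19, 14, 29, 34]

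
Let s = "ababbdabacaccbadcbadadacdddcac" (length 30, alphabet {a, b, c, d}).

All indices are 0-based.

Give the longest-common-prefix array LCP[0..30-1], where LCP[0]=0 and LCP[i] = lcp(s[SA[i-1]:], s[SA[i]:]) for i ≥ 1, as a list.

rank | idx | suffix
   0 |   0 | ababbdabacaccbadcbadadacdddcac
   1 |   6 | abacaccbadcbadadacdddcac
   2 |   2 | abbdabacaccbadcbadadacdddcac
   3 |  28 | ac
   4 |   8 | acaccbadcbadadacdddcac
   5 |  10 | accbadcbadadacdddcac
   6 |  22 | acdddcac
   7 |  20 | adacdddcac
   8 |  18 | adadacdddcac
   9 |  14 | adcbadadacdddcac
  10 |   1 | babbdabacaccbadcbadadacdddcac
  11 |   7 | bacaccbadcbadadacdddcac
  12 |  17 | badadacdddcac
  13 |  13 | badcbadadacdddcac
  14 |   3 | bbdabacaccbadcbadadacdddcac
  15 |   4 | bdabacaccbadcbadadacdddcac
  16 |  29 | c
  17 |  27 | cac
  18 |   9 | caccbadcbadadacdddcac
  19 |  16 | cbadadacdddcac
  20 |  12 | cbadcbadadacdddcac
  21 |  11 | ccbadcbadadacdddcac
  22 |  23 | cdddcac
  23 |   5 | dabacaccbadcbadadacdddcac
  24 |  21 | dacdddcac
  25 |  19 | dadacdddcac
  26 |  26 | dcac
  27 |  15 | dcbadadacdddcac
  28 |  25 | ddcac
  29 |  24 | dddcac

SA = [0, 6, 2, 28, 8, 10, 22, 20, 18, 14, 1, 7, 17, 13, 3, 4, 29, 27, 9, 16, 12, 11, 23, 5, 21, 19, 26, 15, 25, 24]
rank  pair      lcp
   1  s[0:],s[6:]  3  'aba'
   2  s[6:],s[2:]  2  'ab'
   3  s[2:],s[28:]  1  'a'
   4  s[28:],s[8:]  2  'ac'
   5  s[8:],s[10:]  2  'ac'
   6  s[10:],s[22:]  2  'ac'
   7  s[22:],s[20:]  1  'a'
   8  s[20:],s[18:]  3  'ada'
   9  s[18:],s[14:]  2  'ad'
  10  s[14:],s[1:]  0  ''
  11  s[1:],s[7:]  2  'ba'
  12  s[7:],s[17:]  2  'ba'
  13  s[17:],s[13:]  3  'bad'
  14  s[13:],s[3:]  1  'b'
  15  s[3:],s[4:]  1  'b'
  16  s[4:],s[29:]  0  ''
  17  s[29:],s[27:]  1  'c'
  18  s[27:],s[9:]  3  'cac'
  19  s[9:],s[16:]  1  'c'
  20  s[16:],s[12:]  4  'cbad'
  21  s[12:],s[11:]  1  'c'
  22  s[11:],s[23:]  1  'c'
  23  s[23:],s[5:]  0  ''
  24  s[5:],s[21:]  2  'da'
  25  s[21:],s[19:]  2  'da'
  26  s[19:],s[26:]  1  'd'
  27  s[26:],s[15:]  2  'dc'
  28  s[15:],s[25:]  1  'd'
  29  s[25:],s[24:]  2  'dd'

[0, 3, 2, 1, 2, 2, 2, 1, 3, 2, 0, 2, 2, 3, 1, 1, 0, 1, 3, 1, 4, 1, 1, 0, 2, 2, 1, 2, 1, 2]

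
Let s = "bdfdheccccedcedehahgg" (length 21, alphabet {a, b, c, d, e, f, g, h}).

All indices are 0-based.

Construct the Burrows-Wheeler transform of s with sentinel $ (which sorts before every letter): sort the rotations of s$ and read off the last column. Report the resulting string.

gh$ecccdeebfhccddgheda

rank  rotation                last
    0  $bdfdheccccedcedehahgg  g
    1  ahgg$bdfdheccccedcedeh  h
    2  bdfdheccccedcedehahgg$  $
    3  ccccedcedehahgg$bdfdhe  e
    4  cccedcedehahgg$bdfdhec  c
    5  ccedcedehahgg$bdfdhecc  c
    6  cedcedehahgg$bdfdheccc  c
    7  cedehahgg$bdfdhecccced  d
    8  dcedehahgg$bdfdhecccce  e
    9  dehahgg$bdfdheccccedce  e
   10  dfdheccccedcedehahgg$b  b
   11  dheccccedcedehahgg$bdf  f
   12  eccccedcedehahgg$bdfdh  h
   13  edcedehahgg$bdfdhecccc  c
   14  edehahgg$bdfdheccccedc  c
   15  ehahgg$bdfdheccccedced  d
   16  fdheccccedcedehahgg$bd  d
   17  g$bdfdheccccedcedehahg  g
   18  gg$bdfdheccccedcedehah  h
   19  hahgg$bdfdheccccedcede  e
   20  heccccedcedehahgg$bdfd  d
   21  hgg$bdfdheccccedcedeha  a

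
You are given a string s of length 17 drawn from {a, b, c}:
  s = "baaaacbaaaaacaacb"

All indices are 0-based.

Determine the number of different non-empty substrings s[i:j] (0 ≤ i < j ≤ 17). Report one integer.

sorted suffixes:
  #0 SA[0]=7  'aaaaacaacb'
  #1 SA[1]=8  'aaaacaacb'
  #2 SA[2]=1  'aaaacbaaaaacaacb'
  #3 SA[3]=9  'aaacaacb'
  #4 SA[4]=2  'aaacbaaaaacaacb'
  #5 SA[5]=10  'aacaacb'
  #6 SA[6]=13  'aacb'
  #7 SA[7]=3  'aacbaaaaacaacb'
  #8 SA[8]=11  'acaacb'
  #9 SA[9]=14  'acb'
  #10 SA[10]=4  'acbaaaaacaacb'
  #11 SA[11]=16  'b'
  #12 SA[12]=6  'baaaaacaacb'
  #13 SA[13]=0  'baaaacbaaaaacaacb'
  #14 SA[14]=12  'caacb'
  #15 SA[15]=15  'cb'
  #16 SA[16]=5  'cbaaaaacaacb'

SA = [7, 8, 1, 9, 2, 10, 13, 3, 11, 14, 4, 16, 6, 0, 12, 15, 5]
i: (SA[i-1],SA[i]) lcp shared
  1: (7,8) 4 'aaaa'
  2: (8,1) 5 'aaaac'
  3: (1,9) 3 'aaa'
  4: (9,2) 4 'aaac'
  5: (2,10) 2 'aa'
  6: (10,13) 3 'aac'
  7: (13,3) 4 'aacb'
  8: (3,11) 1 'a'
  9: (11,14) 2 'ac'
  10: (14,4) 3 'acb'
  11: (4,16) 0 ''
  12: (16,6) 1 'b'
  13: (6,0) 5 'baaaa'
  14: (0,12) 0 ''
  15: (12,15) 1 'c'
  16: (15,5) 2 'cb'

n(n+1)/2 = 17·18/2 = 153
Σ LCP = 0 + 4 + 5 + 3 + 4 + 2 + 3 + 4 + 1 + 2 + 3 + 0 + 1 + 5 + 0 + 1 + 2 = 40
distinct = 153 − 40 = 113

113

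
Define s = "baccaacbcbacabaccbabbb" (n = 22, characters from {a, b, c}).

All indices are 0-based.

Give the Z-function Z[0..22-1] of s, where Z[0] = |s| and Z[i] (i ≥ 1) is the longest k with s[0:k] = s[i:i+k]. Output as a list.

[22, 0, 0, 0, 0, 0, 0, 1, 0, 3, 0, 0, 0, 4, 0, 0, 0, 2, 0, 1, 1, 1]

Z[0]=22
i=1: i≥r, start 0; Z[1]=0
i=2: i≥r, start 0; Z[2]=0
i=3: i≥r, start 0; Z[3]=0
i=4: i≥r, start 0; Z[4]=0
i=5: i≥r, start 0; Z[5]=0
i=6: i≥r, start 0; Z[6]=0
i=7: i≥r, start 0; Z[7]=1 grow→box=[7,8)
i=8: i≥r, start 0; Z[8]=0
i=9: i≥r, start 0; Z[9]=3 grow→box=[9,12)
i=10: min(r-i=2, Z[1]=0)=0; Z[10]=0
i=11: min(r-i=1, Z[2]=0)=0; Z[11]=0
i=12: i≥r, start 0; Z[12]=0
i=13: i≥r, start 0; Z[13]=4 grow→box=[13,17)
i=14: min(r-i=3, Z[1]=0)=0; Z[14]=0
i=15: min(r-i=2, Z[2]=0)=0; Z[15]=0
i=16: min(r-i=1, Z[3]=0)=0; Z[16]=0
i=17: i≥r, start 0; Z[17]=2 grow→box=[17,19)
i=18: min(r-i=1, Z[1]=0)=0; Z[18]=0
i=19: i≥r, start 0; Z[19]=1 grow→box=[19,20)
i=20: i≥r, start 0; Z[20]=1 grow→box=[20,21)
i=21: i≥r, start 0; Z[21]=1 grow→box=[21,22)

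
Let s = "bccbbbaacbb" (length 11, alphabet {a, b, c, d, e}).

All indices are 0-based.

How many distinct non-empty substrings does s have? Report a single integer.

rank→(start, suffix):
  0 → (6, 'aacbb')
  1 → (7, 'acbb')
  2 → (10, 'b')
  3 → (5, 'baacbb')
  4 → (9, 'bb')
  5 → (4, 'bbaacbb')
  6 → (3, 'bbbaacbb')
  7 → (0, 'bccbbbaacbb')
  8 → (8, 'cbb')
  9 → (2, 'cbbbaacbb')
  10 → (1, 'ccbbbaacbb')

SA = [6, 7, 10, 5, 9, 4, 3, 0, 8, 2, 1]
[i] adj suffixes → lcp
  [1] 6/7 → 1 ('a')
  [2] 7/10 → 0 ('')
  [3] 10/5 → 1 ('b')
  [4] 5/9 → 1 ('b')
  [5] 9/4 → 2 ('bb')
  [6] 4/3 → 2 ('bb')
  [7] 3/0 → 1 ('b')
  [8] 0/8 → 0 ('')
  [9] 8/2 → 3 ('cbb')
  [10] 2/1 → 1 ('c')

n(n+1)/2 = 11·12/2 = 66
Σ LCP = 0 + 1 + 0 + 1 + 1 + 2 + 2 + 1 + 0 + 3 + 1 = 12
distinct = 66 − 12 = 54

54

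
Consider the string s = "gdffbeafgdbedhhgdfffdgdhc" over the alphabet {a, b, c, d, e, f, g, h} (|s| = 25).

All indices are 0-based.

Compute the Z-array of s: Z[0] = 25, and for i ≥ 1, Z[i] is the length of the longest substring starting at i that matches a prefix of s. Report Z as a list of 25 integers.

Z[0]=25
i=1: fresh scan; Z[1]=0
i=2: fresh scan; Z[2]=0
i=3: fresh scan; Z[3]=0
i=4: fresh scan; Z[4]=0
i=5: fresh scan; Z[5]=0
i=6: fresh scan; Z[6]=0
i=7: fresh scan; Z[7]=0
i=8: fresh scan; Z[8]=2 scan→box=[8,10)
i=9: min(r-i=1, Z[1]=0)=0; Z[9]=0
i=10: fresh scan; Z[10]=0
i=11: fresh scan; Z[11]=0
i=12: fresh scan; Z[12]=0
i=13: fresh scan; Z[13]=0
i=14: fresh scan; Z[14]=0
i=15: fresh scan; Z[15]=4 scan→box=[15,19)
i=16: min(r-i=3, Z[1]=0)=0; Z[16]=0
i=17: min(r-i=2, Z[2]=0)=0; Z[17]=0
i=18: min(r-i=1, Z[3]=0)=0; Z[18]=0
i=19: fresh scan; Z[19]=0
i=20: fresh scan; Z[20]=0
i=21: fresh scan; Z[21]=2 scan→box=[21,23)
i=22: min(r-i=1, Z[1]=0)=0; Z[22]=0
i=23: fresh scan; Z[23]=0
i=24: fresh scan; Z[24]=0

[25, 0, 0, 0, 0, 0, 0, 0, 2, 0, 0, 0, 0, 0, 0, 4, 0, 0, 0, 0, 0, 2, 0, 0, 0]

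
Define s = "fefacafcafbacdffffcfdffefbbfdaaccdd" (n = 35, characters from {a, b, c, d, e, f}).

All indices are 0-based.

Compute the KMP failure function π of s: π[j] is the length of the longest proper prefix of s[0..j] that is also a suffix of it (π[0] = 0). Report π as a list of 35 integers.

π[0] = 0
j=1 s[j]='e': π[1]=0 (border '')
j=2 s[j]='f': π[2]=1 (border 'f')
j=3 s[j]='a': k: 1→0; π[3]=0 (border '')
j=4 s[j]='c': π[4]=0 (border '')
j=5 s[j]='a': π[5]=0 (border '')
j=6 s[j]='f': π[6]=1 (border 'f')
j=7 s[j]='c': k: 1→0; π[7]=0 (border '')
j=8 s[j]='a': π[8]=0 (border '')
j=9 s[j]='f': π[9]=1 (border 'f')
j=10 s[j]='b': k: 1→0; π[10]=0 (border '')
j=11 s[j]='a': π[11]=0 (border '')
j=12 s[j]='c': π[12]=0 (border '')
j=13 s[j]='d': π[13]=0 (border '')
j=14 s[j]='f': π[14]=1 (border 'f')
j=15 s[j]='f': k: 1→0; π[15]=1 (border 'f')
j=16 s[j]='f': k: 1→0; π[16]=1 (border 'f')
j=17 s[j]='f': k: 1→0; π[17]=1 (border 'f')
j=18 s[j]='c': k: 1→0; π[18]=0 (border '')
j=19 s[j]='f': π[19]=1 (border 'f')
j=20 s[j]='d': k: 1→0; π[20]=0 (border '')
j=21 s[j]='f': π[21]=1 (border 'f')
j=22 s[j]='f': k: 1→0; π[22]=1 (border 'f')
j=23 s[j]='e': π[23]=2 (border 'fe')
j=24 s[j]='f': π[24]=3 (border 'fef')
j=25 s[j]='b': k: 3→1→0; π[25]=0 (border '')
j=26 s[j]='b': π[26]=0 (border '')
j=27 s[j]='f': π[27]=1 (border 'f')
j=28 s[j]='d': k: 1→0; π[28]=0 (border '')
j=29 s[j]='a': π[29]=0 (border '')
j=30 s[j]='a': π[30]=0 (border '')
j=31 s[j]='c': π[31]=0 (border '')
j=32 s[j]='c': π[32]=0 (border '')
j=33 s[j]='d': π[33]=0 (border '')
j=34 s[j]='d': π[34]=0 (border '')

[0, 0, 1, 0, 0, 0, 1, 0, 0, 1, 0, 0, 0, 0, 1, 1, 1, 1, 0, 1, 0, 1, 1, 2, 3, 0, 0, 1, 0, 0, 0, 0, 0, 0, 0]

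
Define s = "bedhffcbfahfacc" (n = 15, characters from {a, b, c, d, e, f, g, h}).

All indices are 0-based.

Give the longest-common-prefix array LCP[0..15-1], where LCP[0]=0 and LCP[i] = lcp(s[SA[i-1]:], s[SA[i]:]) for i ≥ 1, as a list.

rank→(start, suffix):
  0 → (12, 'acc')
  1 → (9, 'ahfacc')
  2 → (0, 'bedhffcbfahfacc')
  3 → (7, 'bfahfacc')
  4 → (14, 'c')
  5 → (6, 'cbfahfacc')
  6 → (13, 'cc')
  7 → (2, 'dhffcbfahfacc')
  8 → (1, 'edhffcbfahfacc')
  9 → (11, 'facc')
  10 → (8, 'fahfacc')
  11 → (5, 'fcbfahfacc')
  12 → (4, 'ffcbfahfacc')
  13 → (10, 'hfacc')
  14 → (3, 'hffcbfahfacc')

SA = [12, 9, 0, 7, 14, 6, 13, 2, 1, 11, 8, 5, 4, 10, 3]
rank  pair      lcp
   1  s[12:],s[9:]  1  'a'
   2  s[9:],s[0:]  0  ''
   3  s[0:],s[7:]  1  'b'
   4  s[7:],s[14:]  0  ''
   5  s[14:],s[6:]  1  'c'
   6  s[6:],s[13:]  1  'c'
   7  s[13:],s[2:]  0  ''
   8  s[2:],s[1:]  0  ''
   9  s[1:],s[11:]  0  ''
  10  s[11:],s[8:]  2  'fa'
  11  s[8:],s[5:]  1  'f'
  12  s[5:],s[4:]  1  'f'
  13  s[4:],s[10:]  0  ''
  14  s[10:],s[3:]  2  'hf'

[0, 1, 0, 1, 0, 1, 1, 0, 0, 0, 2, 1, 1, 0, 2]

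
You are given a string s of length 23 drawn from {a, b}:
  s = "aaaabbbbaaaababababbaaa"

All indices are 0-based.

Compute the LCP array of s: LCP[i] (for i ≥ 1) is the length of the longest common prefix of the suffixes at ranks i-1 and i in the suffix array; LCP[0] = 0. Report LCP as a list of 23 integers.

sorted suffixes:
  #0 SA[0]=22  'a'
  #1 SA[1]=21  'aa'
  #2 SA[2]=20  'aaa'
  #3 SA[3]=8  'aaaababababbaaa'
  #4 SA[4]=0  'aaaabbbbaaaababababbaaa'
  #5 SA[5]=9  'aaababababbaaa'
  #6 SA[6]=1  'aaabbbbaaaababababbaaa'
  #7 SA[7]=10  'aababababbaaa'
  #8 SA[8]=2  'aabbbbaaaababababbaaa'
  #9 SA[9]=11  'ababababbaaa'
  #10 SA[10]=13  'abababbaaa'
  #11 SA[11]=15  'ababbaaa'
  #12 SA[12]=17  'abbaaa'
  #13 SA[13]=3  'abbbbaaaababababbaaa'
  #14 SA[14]=19  'baaa'
  #15 SA[15]=7  'baaaababababbaaa'
  #16 SA[16]=12  'babababbaaa'
  #17 SA[17]=14  'bababbaaa'
  #18 SA[18]=16  'babbaaa'
  #19 SA[19]=18  'bbaaa'
  #20 SA[20]=6  'bbaaaababababbaaa'
  #21 SA[21]=5  'bbbaaaababababbaaa'
  #22 SA[22]=4  'bbbbaaaababababbaaa'

SA = [22, 21, 20, 8, 0, 9, 1, 10, 2, 11, 13, 15, 17, 3, 19, 7, 12, 14, 16, 18, 6, 5, 4]
[i] adj suffixes → lcp
  [1] 22/21 → 1 ('a')
  [2] 21/20 → 2 ('aa')
  [3] 20/8 → 3 ('aaa')
  [4] 8/0 → 5 ('aaaab')
  [5] 0/9 → 3 ('aaa')
  [6] 9/1 → 4 ('aaab')
  [7] 1/10 → 2 ('aa')
  [8] 10/2 → 3 ('aab')
  [9] 2/11 → 1 ('a')
  [10] 11/13 → 6 ('ababab')
  [11] 13/15 → 4 ('abab')
  [12] 15/17 → 2 ('ab')
  [13] 17/3 → 3 ('abb')
  [14] 3/19 → 0 ('')
  [15] 19/7 → 4 ('baaa')
  [16] 7/12 → 2 ('ba')
  [17] 12/14 → 5 ('babab')
  [18] 14/16 → 3 ('bab')
  [19] 16/18 → 1 ('b')
  [20] 18/6 → 5 ('bbaaa')
  [21] 6/5 → 2 ('bb')
  [22] 5/4 → 3 ('bbb')

[0, 1, 2, 3, 5, 3, 4, 2, 3, 1, 6, 4, 2, 3, 0, 4, 2, 5, 3, 1, 5, 2, 3]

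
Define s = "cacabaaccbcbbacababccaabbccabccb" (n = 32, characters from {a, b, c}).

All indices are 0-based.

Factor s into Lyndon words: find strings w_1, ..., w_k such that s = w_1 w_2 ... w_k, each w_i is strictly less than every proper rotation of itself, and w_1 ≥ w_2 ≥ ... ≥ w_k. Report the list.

emit factor 1: 'c' (i=0, period=1)
emit factor 2: 'ac' (i=1, period=2)
emit factor 3: 'ab' (i=3, period=2)
emit factor 4: 'aaccbcbbacababcc' (i=5, period=16)
emit factor 5: 'aabbccabccb' (i=21, period=11)

["c", "ac", "ab", "aaccbcbbacababcc", "aabbccabccb"]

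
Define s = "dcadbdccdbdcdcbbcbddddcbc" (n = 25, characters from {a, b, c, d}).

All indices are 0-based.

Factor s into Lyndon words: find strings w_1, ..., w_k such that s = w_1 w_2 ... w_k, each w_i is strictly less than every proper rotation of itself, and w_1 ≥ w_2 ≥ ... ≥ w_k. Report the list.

["d", "c", "adbdccdbdcdcbbcbddddcbc"]

emit factor 1: 'd' (i=0, period=1)
emit factor 2: 'c' (i=1, period=1)
emit factor 3: 'adbdccdbdcdcbbcbddddcbc' (i=2, period=23)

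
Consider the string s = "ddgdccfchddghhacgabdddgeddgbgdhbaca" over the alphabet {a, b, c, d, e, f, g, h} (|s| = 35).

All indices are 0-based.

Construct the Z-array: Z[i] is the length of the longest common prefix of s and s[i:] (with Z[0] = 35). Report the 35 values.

[35, 1, 0, 1, 0, 0, 0, 0, 0, 3, 1, 0, 0, 0, 0, 0, 0, 0, 0, 2, 3, 1, 0, 0, 3, 1, 0, 0, 0, 1, 0, 0, 0, 0, 0]

Z[0]=35
i=1: i≥r, start 0; Z[1]=1 grow→box=[1,2)
i=2: i≥r, start 0; Z[2]=0
i=3: i≥r, start 0; Z[3]=1 grow→box=[3,4)
i=4: i≥r, start 0; Z[4]=0
i=5: i≥r, start 0; Z[5]=0
i=6: i≥r, start 0; Z[6]=0
i=7: i≥r, start 0; Z[7]=0
i=8: i≥r, start 0; Z[8]=0
i=9: i≥r, start 0; Z[9]=3 grow→box=[9,12)
i=10: min(r-i=2, Z[1]=1)=1; Z[10]=1
i=11: min(r-i=1, Z[2]=0)=0; Z[11]=0
i=12: i≥r, start 0; Z[12]=0
i=13: i≥r, start 0; Z[13]=0
i=14: i≥r, start 0; Z[14]=0
i=15: i≥r, start 0; Z[15]=0
i=16: i≥r, start 0; Z[16]=0
i=17: i≥r, start 0; Z[17]=0
i=18: i≥r, start 0; Z[18]=0
i=19: i≥r, start 0; Z[19]=2 grow→box=[19,21)
i=20: min(r-i=1, Z[1]=1)=1; Z[20]=3 grow→box=[20,23)
i=21: min(r-i=2, Z[1]=1)=1; Z[21]=1
i=22: min(r-i=1, Z[2]=0)=0; Z[22]=0
i=23: i≥r, start 0; Z[23]=0
i=24: i≥r, start 0; Z[24]=3 grow→box=[24,27)
i=25: min(r-i=2, Z[1]=1)=1; Z[25]=1
i=26: min(r-i=1, Z[2]=0)=0; Z[26]=0
i=27: i≥r, start 0; Z[27]=0
i=28: i≥r, start 0; Z[28]=0
i=29: i≥r, start 0; Z[29]=1 grow→box=[29,30)
i=30: i≥r, start 0; Z[30]=0
i=31: i≥r, start 0; Z[31]=0
i=32: i≥r, start 0; Z[32]=0
i=33: i≥r, start 0; Z[33]=0
i=34: i≥r, start 0; Z[34]=0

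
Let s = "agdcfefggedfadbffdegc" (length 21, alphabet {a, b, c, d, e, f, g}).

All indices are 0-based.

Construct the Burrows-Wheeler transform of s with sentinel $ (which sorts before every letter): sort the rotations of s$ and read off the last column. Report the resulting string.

cf$dgdagfegfddfcbeeagf

rank  rotation                last
    0  $agdcfefggedfadbffdegc  c
    1  adbffdegc$agdcfefggedf  f
    2  agdcfefggedfadbffdegc$  $
    3  bffdegc$agdcfefggedfad  d
    4  c$agdcfefggedfadbffdeg  g
    5  cfefggedfadbffdegc$agd  d
    6  dbffdegc$agdcfefggedfa  a
    7  dcfefggedfadbffdegc$ag  g
    8  degc$agdcfefggedfadbff  f
    9  dfadbffdegc$agdcfefgge  e
   10  edfadbffdegc$agdcfefgg  g
   11  efggedfadbffdegc$agdcf  f
   12  egc$agdcfefggedfadbffd  d
   13  fadbffdegc$agdcfefgged  d
   14  fdegc$agdcfefggedfadbf  f
   15  fefggedfadbffdegc$agdc  c
   16  ffdegc$agdcfefggedfadb  b
   17  fggedfadbffdegc$agdcfe  e
   18  gc$agdcfefggedfadbffde  e
   19  gdcfefggedfadbffdegc$a  a
   20  gedfadbffdegc$agdcfefg  g
   21  ggedfadbffdegc$agdcfef  f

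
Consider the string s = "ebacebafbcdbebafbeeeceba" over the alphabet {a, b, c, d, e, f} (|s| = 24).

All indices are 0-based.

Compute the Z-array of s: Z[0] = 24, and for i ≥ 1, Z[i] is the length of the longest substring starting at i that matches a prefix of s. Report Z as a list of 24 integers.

[24, 0, 0, 0, 3, 0, 0, 0, 0, 0, 0, 0, 3, 0, 0, 0, 0, 1, 1, 1, 0, 3, 0, 0]

Z[0]=24
i=1: i≥r, start 0; Z[1]=0
i=2: i≥r, start 0; Z[2]=0
i=3: i≥r, start 0; Z[3]=0
i=4: i≥r, start 0; Z[4]=3 extend→box=[4,7)
i=5: min(r-i=2, Z[1]=0)=0; Z[5]=0
i=6: min(r-i=1, Z[2]=0)=0; Z[6]=0
i=7: i≥r, start 0; Z[7]=0
i=8: i≥r, start 0; Z[8]=0
i=9: i≥r, start 0; Z[9]=0
i=10: i≥r, start 0; Z[10]=0
i=11: i≥r, start 0; Z[11]=0
i=12: i≥r, start 0; Z[12]=3 extend→box=[12,15)
i=13: min(r-i=2, Z[1]=0)=0; Z[13]=0
i=14: min(r-i=1, Z[2]=0)=0; Z[14]=0
i=15: i≥r, start 0; Z[15]=0
i=16: i≥r, start 0; Z[16]=0
i=17: i≥r, start 0; Z[17]=1 extend→box=[17,18)
i=18: i≥r, start 0; Z[18]=1 extend→box=[18,19)
i=19: i≥r, start 0; Z[19]=1 extend→box=[19,20)
i=20: i≥r, start 0; Z[20]=0
i=21: i≥r, start 0; Z[21]=3 extend→box=[21,24)
i=22: min(r-i=2, Z[1]=0)=0; Z[22]=0
i=23: min(r-i=1, Z[2]=0)=0; Z[23]=0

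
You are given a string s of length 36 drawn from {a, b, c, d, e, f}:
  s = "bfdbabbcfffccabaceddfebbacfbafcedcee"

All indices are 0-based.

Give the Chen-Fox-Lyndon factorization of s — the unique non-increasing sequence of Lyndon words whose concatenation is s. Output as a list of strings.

emit factor 1: 'bfd' (i=0, period=3)
emit factor 2: 'b' (i=3, period=1)
emit factor 3: 'abbcfffcc' (i=4, period=9)
emit factor 4: 'abaceddfebbacfbafcedcee' (i=13, period=23)

["bfd", "b", "abbcfffcc", "abaceddfebbacfbafcedcee"]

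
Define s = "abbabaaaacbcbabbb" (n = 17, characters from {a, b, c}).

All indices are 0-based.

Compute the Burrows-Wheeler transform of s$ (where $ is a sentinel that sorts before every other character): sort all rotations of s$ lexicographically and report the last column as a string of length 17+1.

bbaab$bababcbaacba

rank  rotation            last
    0  $abbabaaaacbcbabbb  b
    1  aaaacbcbabbb$abbab  b
    2  aaacbcbabbb$abbaba  a
    3  aacbcbabbb$abbabaa  a
    4  abaaaacbcbabbb$abb  b
    5  abbabaaaacbcbabbb$  $
    6  abbb$abbabaaaacbcb  b
    7  acbcbabbb$abbabaaa  a
    8  b$abbabaaaacbcbabb  b
    9  baaaacbcbabbb$abba  a
   10  babaaaacbcbabbb$ab  b
   11  babbb$abbabaaaacbc  c
   12  bb$abbabaaaacbcbab  b
   13  bbabaaaacbcbabbb$a  a
   14  bbb$abbabaaaacbcba  a
   15  bcbabbb$abbabaaaac  c
   16  cbabbb$abbabaaaacb  b
   17  cbcbabbb$abbabaaaa  a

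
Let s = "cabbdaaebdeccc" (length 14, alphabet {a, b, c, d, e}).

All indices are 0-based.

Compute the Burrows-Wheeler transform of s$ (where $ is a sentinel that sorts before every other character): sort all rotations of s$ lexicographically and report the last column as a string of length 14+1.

rank  rotation         last
    0  $cabbdaaebdeccc  c
    1  aaebdeccc$cabbd  d
    2  abbdaaebdeccc$c  c
    3  aebdeccc$cabbda  a
    4  bbdaaebdeccc$ca  a
    5  bdaaebdeccc$cab  b
    6  bdeccc$cabbdaae  e
    7  c$cabbdaaebdecc  c
    8  cabbdaaebdeccc$  $
    9  cc$cabbdaaebdec  c
   10  ccc$cabbdaaebde  e
   11  daaebdeccc$cabb  b
   12  deccc$cabbdaaeb  b
   13  ebdeccc$cabbdaa  a
   14  eccc$cabbdaaebd  d

cdcaabec$cebbad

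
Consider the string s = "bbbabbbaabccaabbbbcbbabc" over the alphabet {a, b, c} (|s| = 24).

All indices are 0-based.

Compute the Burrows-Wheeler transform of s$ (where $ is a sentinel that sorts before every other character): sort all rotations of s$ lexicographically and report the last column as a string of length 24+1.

rank  rotation                   last
    0  $bbbabbbaabccaabbbbcbbabc  c
    1  aabbbbcbbabc$bbbabbbaabcc  c
    2  aabccaabbbbcbbabc$bbbabbb  b
    3  abbbaabccaabbbbcbbabc$bbb  b
    4  abbbbcbbabc$bbbabbbaabcca  a
    5  abc$bbbabbbaabccaabbbbcbb  b
    6  abccaabbbbcbbabc$bbbabbba  a
    7  baabccaabbbbcbbabc$bbbabb  b
    8  babbbaabccaabbbbcbbabc$bb  b
    9  babc$bbbabbbaabccaabbbbcb  b
   10  bbaabccaabbbbcbbabc$bbbab  b
   11  bbabbbaabccaabbbbcbbabc$b  b
   12  bbabc$bbbabbbaabccaabbbbc  c
   13  bbbaabccaabbbbcbbabc$bbba  a
   14  bbbabbbaabccaabbbbcbbabc$  $
   15  bbbbcbbabc$bbbabbbaabccaa  a
   16  bbbcbbabc$bbbabbbaabccaab  b
   17  bbcbbabc$bbbabbbaabccaabb  b
   18  bc$bbbabbbaabccaabbbbcbba  a
   19  bcbbabc$bbbabbbaabccaabbb  b
   20  bccaabbbbcbbabc$bbbabbbaa  a
   21  c$bbbabbbaabccaabbbbcbbab  b
   22  caabbbbcbbabc$bbbabbbaabc  c
   23  cbbabc$bbbabbbaabccaabbbb  b
   24  ccaabbbbcbbabc$bbbabbbaab  b

ccbbababbbbbca$abbababcbb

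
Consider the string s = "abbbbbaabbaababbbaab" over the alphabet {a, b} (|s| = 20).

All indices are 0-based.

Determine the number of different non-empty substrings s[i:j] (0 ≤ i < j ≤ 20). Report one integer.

155

sorted suffixes:
  #0 SA[0]=17  'aab'
  #1 SA[1]=10  'aababbbaab'
  #2 SA[2]=6  'aabbaababbbaab'
  #3 SA[3]=18  'ab'
  #4 SA[4]=11  'ababbbaab'
  #5 SA[5]=7  'abbaababbbaab'
  #6 SA[6]=13  'abbbaab'
  #7 SA[7]=0  'abbbbbaabbaababbbaab'
  #8 SA[8]=19  'b'
  #9 SA[9]=16  'baab'
  #10 SA[10]=9  'baababbbaab'
  #11 SA[11]=5  'baabbaababbbaab'
  #12 SA[12]=12  'babbbaab'
  #13 SA[13]=15  'bbaab'
  #14 SA[14]=8  'bbaababbbaab'
  #15 SA[15]=4  'bbaabbaababbbaab'
  #16 SA[16]=14  'bbbaab'
  #17 SA[17]=3  'bbbaabbaababbbaab'
  #18 SA[18]=2  'bbbbaabbaababbbaab'
  #19 SA[19]=1  'bbbbbaabbaababbbaab'

SA = [17, 10, 6, 18, 11, 7, 13, 0, 19, 16, 9, 5, 12, 15, 8, 4, 14, 3, 2, 1]
[i] adj suffixes → lcp
  [1] 17/10 → 3 ('aab')
  [2] 10/6 → 3 ('aab')
  [3] 6/18 → 1 ('a')
  [4] 18/11 → 2 ('ab')
  [5] 11/7 → 2 ('ab')
  [6] 7/13 → 3 ('abb')
  [7] 13/0 → 4 ('abbb')
  [8] 0/19 → 0 ('')
  [9] 19/16 → 1 ('b')
  [10] 16/9 → 4 ('baab')
  [11] 9/5 → 4 ('baab')
  [12] 5/12 → 2 ('ba')
  [13] 12/15 → 1 ('b')
  [14] 15/8 → 5 ('bbaab')
  [15] 8/4 → 5 ('bbaab')
  [16] 4/14 → 2 ('bb')
  [17] 14/3 → 6 ('bbbaab')
  [18] 3/2 → 3 ('bbb')
  [19] 2/1 → 4 ('bbbb')

n(n+1)/2 = 20·21/2 = 210
Σ LCP = 0 + 3 + 3 + 1 + 2 + 2 + 3 + 4 + 0 + 1 + 4 + 4 + 2 + 1 + 5 + 5 + 2 + 6 + 3 + 4 = 55
distinct = 210 − 55 = 155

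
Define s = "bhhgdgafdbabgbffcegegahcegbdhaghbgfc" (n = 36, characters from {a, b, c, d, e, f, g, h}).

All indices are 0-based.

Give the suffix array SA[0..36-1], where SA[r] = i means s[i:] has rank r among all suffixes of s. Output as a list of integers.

[10, 6, 29, 21, 9, 26, 13, 11, 32, 0, 35, 23, 16, 8, 4, 27, 19, 24, 17, 34, 15, 7, 14, 5, 20, 25, 12, 3, 18, 33, 30, 28, 31, 22, 2, 1]

sorted suffixes:
  #0 SA[0]=10  'abgbffcegegahcegbdhaghbgfc'
  #1 SA[1]=6  'afdbabgbffcegegahcegbdhaghbgfc'
  #2 SA[2]=29  'aghbgfc'
  #3 SA[3]=21  'ahcegbdhaghbgfc'
  #4 SA[4]=9  'babgbffcegegahcegbdhaghbgfc'
  #5 SA[5]=26  'bdhaghbgfc'
  #6 SA[6]=13  'bffcegegahcegbdhaghbgfc'
  #7 SA[7]=11  'bgbffcegegahcegbdhaghbgfc'
  #8 SA[8]=32  'bgfc'
  #9 SA[9]=0  'bhhgdgafdbabgbffcegegahcegbdhaghbgfc'
  #10 SA[10]=35  'c'
  #11 SA[11]=23  'cegbdhaghbgfc'
  #12 SA[12]=16  'cegegahcegbdhaghbgfc'
  #13 SA[13]=8  'dbabgbffcegegahcegbdhaghbgfc'
  #14 SA[14]=4  'dgafdbabgbffcegegahcegbdhaghbgfc'
  #15 SA[15]=27  'dhaghbgfc'
  #16 SA[16]=19  'egahcegbdhaghbgfc'
  #17 SA[17]=24  'egbdhaghbgfc'
  #18 SA[18]=17  'egegahcegbdhaghbgfc'
  #19 SA[19]=34  'fc'
  #20 SA[20]=15  'fcegegahcegbdhaghbgfc'
  #21 SA[21]=7  'fdbabgbffcegegahcegbdhaghbgfc'
  #22 SA[22]=14  'ffcegegahcegbdhaghbgfc'
  #23 SA[23]=5  'gafdbabgbffcegegahcegbdhaghbgfc'
  #24 SA[24]=20  'gahcegbdhaghbgfc'
  #25 SA[25]=25  'gbdhaghbgfc'
  #26 SA[26]=12  'gbffcegegahcegbdhaghbgfc'
  #27 SA[27]=3  'gdgafdbabgbffcegegahcegbdhaghbgfc'
  #28 SA[28]=18  'gegahcegbdhaghbgfc'
  #29 SA[29]=33  'gfc'
  #30 SA[30]=30  'ghbgfc'
  #31 SA[31]=28  'haghbgfc'
  #32 SA[32]=31  'hbgfc'
  #33 SA[33]=22  'hcegbdhaghbgfc'
  #34 SA[34]=2  'hgdgafdbabgbffcegegahcegbdhaghbgfc'
  #35 SA[35]=1  'hhgdgafdbabgbffcegegahcegbdhaghbgfc'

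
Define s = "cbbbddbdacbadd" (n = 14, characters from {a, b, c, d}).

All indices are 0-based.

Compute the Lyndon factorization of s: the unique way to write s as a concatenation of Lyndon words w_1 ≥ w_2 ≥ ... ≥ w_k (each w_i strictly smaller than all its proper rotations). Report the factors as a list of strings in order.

["c", "bbbddbd", "acbadd"]

emit factor 1: 'c' (i=0, period=1)
emit factor 2: 'bbbddbd' (i=1, period=7)
emit factor 3: 'acbadd' (i=8, period=6)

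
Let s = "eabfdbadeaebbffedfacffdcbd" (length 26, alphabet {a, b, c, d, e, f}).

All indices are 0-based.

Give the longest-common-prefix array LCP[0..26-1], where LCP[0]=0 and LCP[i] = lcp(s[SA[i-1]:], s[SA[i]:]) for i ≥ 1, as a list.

rank | idx | suffix
   0 |   1 | abfdbadeaebbffedfacffdcbd
   1 |  18 | acffdcbd
   2 |   6 | adeaebbffedfacffdcbd
   3 |   9 | aebbffedfacffdcbd
   4 |   5 | badeaebbffedfacffdcbd
   5 |  11 | bbffedfacffdcbd
   6 |  24 | bd
   7 |   2 | bfdbadeaebbffedfacffdcbd
   8 |  12 | bffedfacffdcbd
   9 |  23 | cbd
  10 |  19 | cffdcbd
  11 |  25 | d
  12 |   4 | dbadeaebbffedfacffdcbd
  13 |  22 | dcbd
  14 |   7 | deaebbffedfacffdcbd
  15 |  16 | dfacffdcbd
  16 |   0 | eabfdbadeaebbffedfacffdcbd
  17 |   8 | eaebbffedfacffdcbd
  18 |  10 | ebbffedfacffdcbd
  19 |  15 | edfacffdcbd
  20 |  17 | facffdcbd
  21 |   3 | fdbadeaebbffedfacffdcbd
  22 |  21 | fdcbd
  23 |  14 | fedfacffdcbd
  24 |  20 | ffdcbd
  25 |  13 | ffedfacffdcbd

SA = [1, 18, 6, 9, 5, 11, 24, 2, 12, 23, 19, 25, 4, 22, 7, 16, 0, 8, 10, 15, 17, 3, 21, 14, 20, 13]
[i] adj suffixes → lcp
  [1] 1/18 → 1 ('a')
  [2] 18/6 → 1 ('a')
  [3] 6/9 → 1 ('a')
  [4] 9/5 → 0 ('')
  [5] 5/11 → 1 ('b')
  [6] 11/24 → 1 ('b')
  [7] 24/2 → 1 ('b')
  [8] 2/12 → 2 ('bf')
  [9] 12/23 → 0 ('')
  [10] 23/19 → 1 ('c')
  [11] 19/25 → 0 ('')
  [12] 25/4 → 1 ('d')
  [13] 4/22 → 1 ('d')
  [14] 22/7 → 1 ('d')
  [15] 7/16 → 1 ('d')
  [16] 16/0 → 0 ('')
  [17] 0/8 → 2 ('ea')
  [18] 8/10 → 1 ('e')
  [19] 10/15 → 1 ('e')
  [20] 15/17 → 0 ('')
  [21] 17/3 → 1 ('f')
  [22] 3/21 → 2 ('fd')
  [23] 21/14 → 1 ('f')
  [24] 14/20 → 1 ('f')
  [25] 20/13 → 2 ('ff')

[0, 1, 1, 1, 0, 1, 1, 1, 2, 0, 1, 0, 1, 1, 1, 1, 0, 2, 1, 1, 0, 1, 2, 1, 1, 2]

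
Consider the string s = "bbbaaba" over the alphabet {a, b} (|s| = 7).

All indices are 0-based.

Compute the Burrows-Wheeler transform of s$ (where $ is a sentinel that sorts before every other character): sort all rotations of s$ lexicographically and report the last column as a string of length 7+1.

rank  rotation  last
    0  $bbbaaba  a
    1  a$bbbaab  b
    2  aaba$bbb  b
    3  aba$bbba  a
    4  ba$bbbaa  a
    5  baaba$bb  b
    6  bbaaba$b  b
    7  bbbaaba$  $

abbaabb$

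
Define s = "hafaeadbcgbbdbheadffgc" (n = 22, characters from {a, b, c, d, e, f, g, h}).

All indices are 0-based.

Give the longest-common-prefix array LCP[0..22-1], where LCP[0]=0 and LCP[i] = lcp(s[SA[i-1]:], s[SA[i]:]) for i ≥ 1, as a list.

sorted suffixes:
  #0 SA[0]=5  'adbcgbbdbheadffgc'
  #1 SA[1]=16  'adffgc'
  #2 SA[2]=3  'aeadbcgbbdbheadffgc'
  #3 SA[3]=1  'afaeadbcgbbdbheadffgc'
  #4 SA[4]=10  'bbdbheadffgc'
  #5 SA[5]=7  'bcgbbdbheadffgc'
  #6 SA[6]=11  'bdbheadffgc'
  #7 SA[7]=13  'bheadffgc'
  #8 SA[8]=21  'c'
  #9 SA[9]=8  'cgbbdbheadffgc'
  #10 SA[10]=6  'dbcgbbdbheadffgc'
  #11 SA[11]=12  'dbheadffgc'
  #12 SA[12]=17  'dffgc'
  #13 SA[13]=4  'eadbcgbbdbheadffgc'
  #14 SA[14]=15  'eadffgc'
  #15 SA[15]=2  'faeadbcgbbdbheadffgc'
  #16 SA[16]=18  'ffgc'
  #17 SA[17]=19  'fgc'
  #18 SA[18]=9  'gbbdbheadffgc'
  #19 SA[19]=20  'gc'
  #20 SA[20]=0  'hafaeadbcgbbdbheadffgc'
  #21 SA[21]=14  'headffgc'

SA = [5, 16, 3, 1, 10, 7, 11, 13, 21, 8, 6, 12, 17, 4, 15, 2, 18, 19, 9, 20, 0, 14]
[i] adj suffixes → lcp
  [1] 5/16 → 2 ('ad')
  [2] 16/3 → 1 ('a')
  [3] 3/1 → 1 ('a')
  [4] 1/10 → 0 ('')
  [5] 10/7 → 1 ('b')
  [6] 7/11 → 1 ('b')
  [7] 11/13 → 1 ('b')
  [8] 13/21 → 0 ('')
  [9] 21/8 → 1 ('c')
  [10] 8/6 → 0 ('')
  [11] 6/12 → 2 ('db')
  [12] 12/17 → 1 ('d')
  [13] 17/4 → 0 ('')
  [14] 4/15 → 3 ('ead')
  [15] 15/2 → 0 ('')
  [16] 2/18 → 1 ('f')
  [17] 18/19 → 1 ('f')
  [18] 19/9 → 0 ('')
  [19] 9/20 → 1 ('g')
  [20] 20/0 → 0 ('')
  [21] 0/14 → 1 ('h')

[0, 2, 1, 1, 0, 1, 1, 1, 0, 1, 0, 2, 1, 0, 3, 0, 1, 1, 0, 1, 0, 1]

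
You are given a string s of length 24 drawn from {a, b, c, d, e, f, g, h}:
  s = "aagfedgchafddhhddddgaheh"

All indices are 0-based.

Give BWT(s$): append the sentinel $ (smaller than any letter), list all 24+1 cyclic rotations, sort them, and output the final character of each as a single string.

rank  rotation                   last
    0  $aagfedgchafddhhddddgaheh  h
    1  aagfedgchafddhhddddgaheh$  $
    2  afddhhddddgaheh$aagfedgch  h
    3  agfedgchafddhhddddgaheh$a  a
    4  aheh$aagfedgchafddhhddddg  g
    5  chafddhhddddgaheh$aagfedg  g
    6  ddddgaheh$aagfedgchafddhh  h
    7  dddgaheh$aagfedgchafddhhd  d
    8  ddgaheh$aagfedgchafddhhdd  d
    9  ddhhddddgaheh$aagfedgchaf  f
   10  dgaheh$aagfedgchafddhhddd  d
   11  dgchafddhhddddgaheh$aagfe  e
   12  dhhddddgaheh$aagfedgchafd  d
   13  edgchafddhhddddgaheh$aagf  f
   14  eh$aagfedgchafddhhddddgah  h
   15  fddhhddddgaheh$aagfedgcha  a
   16  fedgchafddhhddddgaheh$aag  g
   17  gaheh$aagfedgchafddhhdddd  d
   18  gchafddhhddddgaheh$aagfed  d
   19  gfedgchafddhhddddgaheh$aa  a
   20  h$aagfedgchafddhhddddgahe  e
   21  hafddhhddddgaheh$aagfedgc  c
   22  hddddgaheh$aagfedgchafddh  h
   23  heh$aagfedgchafddhhddddga  a
   24  hhddddgaheh$aagfedgchafdd  d

h$hagghddfdedfhagddaechad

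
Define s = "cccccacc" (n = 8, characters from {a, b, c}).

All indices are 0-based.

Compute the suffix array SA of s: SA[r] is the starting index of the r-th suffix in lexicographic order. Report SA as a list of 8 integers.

rank | idx | suffix
   0 |   5 | acc
   1 |   7 | c
   2 |   4 | cacc
   3 |   6 | cc
   4 |   3 | ccacc
   5 |   2 | cccacc
   6 |   1 | ccccacc
   7 |   0 | cccccacc

[5, 7, 4, 6, 3, 2, 1, 0]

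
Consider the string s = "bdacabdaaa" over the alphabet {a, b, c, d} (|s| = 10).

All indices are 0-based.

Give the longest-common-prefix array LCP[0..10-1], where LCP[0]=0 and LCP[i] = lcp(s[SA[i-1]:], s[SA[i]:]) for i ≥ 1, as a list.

[0, 1, 2, 1, 1, 0, 3, 0, 0, 2]

sorted suffixes:
  #0 SA[0]=9  'a'
  #1 SA[1]=8  'aa'
  #2 SA[2]=7  'aaa'
  #3 SA[3]=4  'abdaaa'
  #4 SA[4]=2  'acabdaaa'
  #5 SA[5]=5  'bdaaa'
  #6 SA[6]=0  'bdacabdaaa'
  #7 SA[7]=3  'cabdaaa'
  #8 SA[8]=6  'daaa'
  #9 SA[9]=1  'dacabdaaa'

SA = [9, 8, 7, 4, 2, 5, 0, 3, 6, 1]
[i] adj suffixes → lcp
  [1] 9/8 → 1 ('a')
  [2] 8/7 → 2 ('aa')
  [3] 7/4 → 1 ('a')
  [4] 4/2 → 1 ('a')
  [5] 2/5 → 0 ('')
  [6] 5/0 → 3 ('bda')
  [7] 0/3 → 0 ('')
  [8] 3/6 → 0 ('')
  [9] 6/1 → 2 ('da')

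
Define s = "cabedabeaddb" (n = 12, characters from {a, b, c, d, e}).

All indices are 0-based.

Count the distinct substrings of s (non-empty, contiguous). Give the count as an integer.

sorted suffixes:
  #0 SA[0]=5  'abeaddb'
  #1 SA[1]=1  'abedabeaddb'
  #2 SA[2]=8  'addb'
  #3 SA[3]=11  'b'
  #4 SA[4]=6  'beaddb'
  #5 SA[5]=2  'bedabeaddb'
  #6 SA[6]=0  'cabedabeaddb'
  #7 SA[7]=4  'dabeaddb'
  #8 SA[8]=10  'db'
  #9 SA[9]=9  'ddb'
  #10 SA[10]=7  'eaddb'
  #11 SA[11]=3  'edabeaddb'

SA = [5, 1, 8, 11, 6, 2, 0, 4, 10, 9, 7, 3]
rank  pair      lcp
   1  s[5:],s[1:]  3  'abe'
   2  s[1:],s[8:]  1  'a'
   3  s[8:],s[11:]  0  ''
   4  s[11:],s[6:]  1  'b'
   5  s[6:],s[2:]  2  'be'
   6  s[2:],s[0:]  0  ''
   7  s[0:],s[4:]  0  ''
   8  s[4:],s[10:]  1  'd'
   9  s[10:],s[9:]  1  'd'
  10  s[9:],s[7:]  0  ''
  11  s[7:],s[3:]  1  'e'

n(n+1)/2 = 12·13/2 = 78
Σ LCP = 0 + 3 + 1 + 0 + 1 + 2 + 0 + 0 + 1 + 1 + 0 + 1 = 10
distinct = 78 − 10 = 68

68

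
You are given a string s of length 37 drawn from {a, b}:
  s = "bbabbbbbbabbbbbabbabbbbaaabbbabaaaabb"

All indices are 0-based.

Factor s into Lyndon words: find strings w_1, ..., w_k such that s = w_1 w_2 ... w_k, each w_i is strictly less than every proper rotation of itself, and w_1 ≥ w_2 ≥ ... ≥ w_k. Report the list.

emit factor 1: 'b' (i=0, period=1)
emit factor 2: 'b' (i=1, period=1)
emit factor 3: 'abbbbbb' (i=2, period=7)
emit factor 4: 'abbbbb' (i=9, period=6)
emit factor 5: 'abbabbbb' (i=15, period=8)
emit factor 6: 'aaabbbab' (i=23, period=8)
emit factor 7: 'aaaabb' (i=31, period=6)

["b", "b", "abbbbbb", "abbbbb", "abbabbbb", "aaabbbab", "aaaabb"]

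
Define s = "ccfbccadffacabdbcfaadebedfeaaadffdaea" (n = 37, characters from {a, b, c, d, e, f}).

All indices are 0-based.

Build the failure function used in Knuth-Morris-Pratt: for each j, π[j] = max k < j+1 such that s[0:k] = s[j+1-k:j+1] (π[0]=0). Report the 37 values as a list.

π[0] = 0
j=1 s[j]='c': π[1]=1 (border 'c')
j=2 s[j]='f': k: 1→0; π[2]=0 (border '')
j=3 s[j]='b': π[3]=0 (border '')
j=4 s[j]='c': π[4]=1 (border 'c')
j=5 s[j]='c': π[5]=2 (border 'cc')
j=6 s[j]='a': k: 2→1→0; π[6]=0 (border '')
j=7 s[j]='d': π[7]=0 (border '')
j=8 s[j]='f': π[8]=0 (border '')
j=9 s[j]='f': π[9]=0 (border '')
j=10 s[j]='a': π[10]=0 (border '')
j=11 s[j]='c': π[11]=1 (border 'c')
j=12 s[j]='a': k: 1→0; π[12]=0 (border '')
j=13 s[j]='b': π[13]=0 (border '')
j=14 s[j]='d': π[14]=0 (border '')
j=15 s[j]='b': π[15]=0 (border '')
j=16 s[j]='c': π[16]=1 (border 'c')
j=17 s[j]='f': k: 1→0; π[17]=0 (border '')
j=18 s[j]='a': π[18]=0 (border '')
j=19 s[j]='a': π[19]=0 (border '')
j=20 s[j]='d': π[20]=0 (border '')
j=21 s[j]='e': π[21]=0 (border '')
j=22 s[j]='b': π[22]=0 (border '')
j=23 s[j]='e': π[23]=0 (border '')
j=24 s[j]='d': π[24]=0 (border '')
j=25 s[j]='f': π[25]=0 (border '')
j=26 s[j]='e': π[26]=0 (border '')
j=27 s[j]='a': π[27]=0 (border '')
j=28 s[j]='a': π[28]=0 (border '')
j=29 s[j]='a': π[29]=0 (border '')
j=30 s[j]='d': π[30]=0 (border '')
j=31 s[j]='f': π[31]=0 (border '')
j=32 s[j]='f': π[32]=0 (border '')
j=33 s[j]='d': π[33]=0 (border '')
j=34 s[j]='a': π[34]=0 (border '')
j=35 s[j]='e': π[35]=0 (border '')
j=36 s[j]='a': π[36]=0 (border '')

[0, 1, 0, 0, 1, 2, 0, 0, 0, 0, 0, 1, 0, 0, 0, 0, 1, 0, 0, 0, 0, 0, 0, 0, 0, 0, 0, 0, 0, 0, 0, 0, 0, 0, 0, 0, 0]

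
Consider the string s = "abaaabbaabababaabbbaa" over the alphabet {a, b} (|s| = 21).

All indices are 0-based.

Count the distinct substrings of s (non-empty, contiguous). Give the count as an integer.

rank | idx | suffix
   0 |  20 | a
   1 |  19 | aa
   2 |   2 | aaabbaabababaabbbaa
   3 |   7 | aabababaabbbaa
   4 |   3 | aabbaabababaabbbaa
   5 |  14 | aabbbaa
   6 |   0 | abaaabbaabababaabbbaa
   7 |  12 | abaabbbaa
   8 |  10 | ababaabbbaa
   9 |   8 | abababaabbbaa
  10 |   4 | abbaabababaabbbaa
  11 |  15 | abbbaa
  12 |  18 | baa
  13 |   1 | baaabbaabababaabbbaa
  14 |   6 | baabababaabbbaa
  15 |  13 | baabbbaa
  16 |  11 | babaabbbaa
  17 |   9 | bababaabbbaa
  18 |  17 | bbaa
  19 |   5 | bbaabababaabbbaa
  20 |  16 | bbbaa

SA = [20, 19, 2, 7, 3, 14, 0, 12, 10, 8, 4, 15, 18, 1, 6, 13, 11, 9, 17, 5, 16]
i: (SA[i-1],SA[i]) lcp shared
  1: (20,19) 1 'a'
  2: (19,2) 2 'aa'
  3: (2,7) 2 'aa'
  4: (7,3) 3 'aab'
  5: (3,14) 4 'aabb'
  6: (14,0) 1 'a'
  7: (0,12) 4 'abaa'
  8: (12,10) 3 'aba'
  9: (10,8) 5 'ababa'
  10: (8,4) 2 'ab'
  11: (4,15) 3 'abb'
  12: (15,18) 0 ''
  13: (18,1) 3 'baa'
  14: (1,6) 3 'baa'
  15: (6,13) 4 'baab'
  16: (13,11) 2 'ba'
  17: (11,9) 4 'baba'
  18: (9,17) 1 'b'
  19: (17,5) 4 'bbaa'
  20: (5,16) 2 'bb'

n(n+1)/2 = 21·22/2 = 231
Σ LCP = 0 + 1 + 2 + 2 + 3 + 4 + 1 + 4 + 3 + 5 + 2 + 3 + 0 + 3 + 3 + 4 + 2 + 4 + 1 + 4 + 2 = 53
distinct = 231 − 53 = 178

178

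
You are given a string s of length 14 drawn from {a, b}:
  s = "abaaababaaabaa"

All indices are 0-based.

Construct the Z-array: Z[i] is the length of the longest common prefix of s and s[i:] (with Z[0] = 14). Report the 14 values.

Z[0]=14
i=1: outside box; Z[1]=0
i=2: outside box; Z[2]=1 grow→box=[2,3)
i=3: outside box; Z[3]=1 grow→box=[3,4)
i=4: outside box; Z[4]=3 grow→box=[4,7)
i=5: min(r-i=2, Z[1]=0)=0; Z[5]=0
i=6: min(r-i=1, Z[2]=1)=1; Z[6]=7 grow→box=[6,13)
i=7: min(r-i=6, Z[1]=0)=0; Z[7]=0
i=8: min(r-i=5, Z[2]=1)=1; Z[8]=1
i=9: min(r-i=4, Z[3]=1)=1; Z[9]=1
i=10: min(r-i=3, Z[4]=3)=3; Z[10]=4 grow→box=[10,14)
i=11: min(r-i=3, Z[1]=0)=0; Z[11]=0
i=12: min(r-i=2, Z[2]=1)=1; Z[12]=1
i=13: min(r-i=1, Z[3]=1)=1; Z[13]=1

[14, 0, 1, 1, 3, 0, 7, 0, 1, 1, 4, 0, 1, 1]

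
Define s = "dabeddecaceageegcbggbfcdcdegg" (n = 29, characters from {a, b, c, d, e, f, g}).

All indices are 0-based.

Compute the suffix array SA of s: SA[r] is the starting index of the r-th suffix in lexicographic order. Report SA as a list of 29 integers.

[1, 8, 11, 2, 20, 17, 7, 16, 22, 24, 9, 0, 23, 4, 5, 25, 10, 6, 3, 13, 14, 26, 21, 28, 19, 15, 12, 27, 18]

rank | idx | suffix
   0 |   1 | abeddecaceageegcbggbfcdcdegg
   1 |   8 | aceageegcbggbfcdcdegg
   2 |  11 | ageegcbggbfcdcdegg
   3 |   2 | beddecaceageegcbggbfcdcdegg
   4 |  20 | bfcdcdegg
   5 |  17 | bggbfcdcdegg
   6 |   7 | caceageegcbggbfcdcdegg
   7 |  16 | cbggbfcdcdegg
   8 |  22 | cdcdegg
   9 |  24 | cdegg
  10 |   9 | ceageegcbggbfcdcdegg
  11 |   0 | dabeddecaceageegcbggbfcdcdegg
  12 |  23 | dcdegg
  13 |   4 | ddecaceageegcbggbfcdcdegg
  14 |   5 | decaceageegcbggbfcdcdegg
  15 |  25 | degg
  16 |  10 | eageegcbggbfcdcdegg
  17 |   6 | ecaceageegcbggbfcdcdegg
  18 |   3 | eddecaceageegcbggbfcdcdegg
  19 |  13 | eegcbggbfcdcdegg
  20 |  14 | egcbggbfcdcdegg
  21 |  26 | egg
  22 |  21 | fcdcdegg
  23 |  28 | g
  24 |  19 | gbfcdcdegg
  25 |  15 | gcbggbfcdcdegg
  26 |  12 | geegcbggbfcdcdegg
  27 |  27 | gg
  28 |  18 | ggbfcdcdegg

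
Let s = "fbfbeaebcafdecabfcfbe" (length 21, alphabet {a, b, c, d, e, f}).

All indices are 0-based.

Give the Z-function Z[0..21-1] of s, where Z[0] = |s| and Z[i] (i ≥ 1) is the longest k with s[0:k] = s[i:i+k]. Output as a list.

Z[0]=21
i=1: i≥r, start 0; Z[1]=0
i=2: i≥r, start 0; Z[2]=2 extend→box=[2,4)
i=3: min(r-i=1, Z[1]=0)=0; Z[3]=0
i=4: i≥r, start 0; Z[4]=0
i=5: i≥r, start 0; Z[5]=0
i=6: i≥r, start 0; Z[6]=0
i=7: i≥r, start 0; Z[7]=0
i=8: i≥r, start 0; Z[8]=0
i=9: i≥r, start 0; Z[9]=0
i=10: i≥r, start 0; Z[10]=1 extend→box=[10,11)
i=11: i≥r, start 0; Z[11]=0
i=12: i≥r, start 0; Z[12]=0
i=13: i≥r, start 0; Z[13]=0
i=14: i≥r, start 0; Z[14]=0
i=15: i≥r, start 0; Z[15]=0
i=16: i≥r, start 0; Z[16]=1 extend→box=[16,17)
i=17: i≥r, start 0; Z[17]=0
i=18: i≥r, start 0; Z[18]=2 extend→box=[18,20)
i=19: min(r-i=1, Z[1]=0)=0; Z[19]=0
i=20: i≥r, start 0; Z[20]=0

[21, 0, 2, 0, 0, 0, 0, 0, 0, 0, 1, 0, 0, 0, 0, 0, 1, 0, 2, 0, 0]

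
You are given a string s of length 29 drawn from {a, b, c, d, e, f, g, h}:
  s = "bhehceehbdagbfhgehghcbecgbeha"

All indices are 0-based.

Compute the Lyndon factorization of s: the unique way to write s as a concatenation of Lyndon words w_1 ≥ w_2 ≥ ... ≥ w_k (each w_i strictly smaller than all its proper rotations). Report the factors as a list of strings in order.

["bhehceeh", "bd", "agbfhgehghcbecgbeh", "a"]

emit factor 1: 'bhehceeh' (i=0, period=8)
emit factor 2: 'bd' (i=8, period=2)
emit factor 3: 'agbfhgehghcbecgbeh' (i=10, period=18)
emit factor 4: 'a' (i=28, period=1)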